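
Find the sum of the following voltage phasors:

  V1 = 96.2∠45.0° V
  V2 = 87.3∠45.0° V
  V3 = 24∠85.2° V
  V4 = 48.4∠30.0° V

Step 1 — Convert each phasor to rectangular form:
  V1 = 96.2·(cos(45.0°) + j·sin(45.0°)) = 68.02 + j68.02 V
  V2 = 87.3·(cos(45.0°) + j·sin(45.0°)) = 61.73 + j61.73 V
  V3 = 24·(cos(85.2°) + j·sin(85.2°)) = 2.008 + j23.92 V
  V4 = 48.4·(cos(30.0°) + j·sin(30.0°)) = 41.92 + j24.2 V
Step 2 — Sum components: V_total = 173.7 + j177.9 V.
Step 3 — Convert to polar: |V_total| = 248.6 V, ∠V_total = 45.7°.

V_total = 248.6∠45.7° V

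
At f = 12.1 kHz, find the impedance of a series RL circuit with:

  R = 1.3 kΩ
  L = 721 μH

Step 1 — Angular frequency: ω = 2π·f = 2π·1.21e+04 = 7.603e+04 rad/s.
Step 2 — Component impedances:
  R: Z = R = 1300 Ω
  L: Z = jωL = j·7.603e+04·0.000721 = 0 + j54.82 Ω
Step 3 — Series combination: Z_total = R + L = 1300 + j54.82 Ω = 1301∠2.4° Ω.

Z = 1300 + j54.82 Ω = 1301∠2.4° Ω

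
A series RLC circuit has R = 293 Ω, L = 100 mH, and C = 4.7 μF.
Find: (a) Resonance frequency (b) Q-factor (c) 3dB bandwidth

Step 1 — Resonance: ω₀ = 1/√(LC) = 1/√(0.1·4.7e-06) = 1459 rad/s.
Step 2 — f₀ = ω₀/(2π) = 232.2 Hz.
Step 3 — Series Q: Q = ω₀L/R = 1459·0.1/293 = 0.4978.
Step 4 — Bandwidth: Δω = ω₀/Q = 2930 rad/s; BW = Δω/(2π) = 466.3 Hz.

(a) f₀ = 232.2 Hz  (b) Q = 0.4978  (c) BW = 466.3 Hz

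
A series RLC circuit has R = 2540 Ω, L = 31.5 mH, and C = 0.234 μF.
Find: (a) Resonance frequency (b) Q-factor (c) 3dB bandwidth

Step 1 — Resonance: ω₀ = 1/√(LC) = 1/√(0.0315·2.34e-07) = 1.165e+04 rad/s.
Step 2 — f₀ = ω₀/(2π) = 1854 Hz.
Step 3 — Series Q: Q = ω₀L/R = 1.165e+04·0.0315/2540 = 0.1444.
Step 4 — Bandwidth: Δω = ω₀/Q = 8.063e+04 rad/s; BW = Δω/(2π) = 1.283e+04 Hz.

(a) f₀ = 1854 Hz  (b) Q = 0.1444  (c) BW = 1.283e+04 Hz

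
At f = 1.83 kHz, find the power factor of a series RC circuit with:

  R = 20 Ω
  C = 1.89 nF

Step 1 — Angular frequency: ω = 2π·f = 2π·1830 = 1.15e+04 rad/s.
Step 2 — Component impedances:
  R: Z = R = 20 Ω
  C: Z = 1/(jωC) = -j/(ω·C) = 0 - j4.602e+04 Ω
Step 3 — Series combination: Z_total = R + C = 20 - j4.602e+04 Ω = 4.602e+04∠-90.0° Ω.
Step 4 — Power factor: PF = cos(φ) = Re(Z)/|Z| = 20/4.602e+04 = 0.0004346.
Step 5 — Type: Im(Z) = -4.602e+04 ⇒ leading (phase φ = -90.0°).

PF = 0.0004346 (leading, φ = -90.0°)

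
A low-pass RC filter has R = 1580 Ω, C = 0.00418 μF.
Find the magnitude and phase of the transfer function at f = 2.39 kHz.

Step 1 — Angular frequency: ω = 2π·2390 = 1.502e+04 rad/s.
Step 2 — Transfer function: H(jω) = 1/(1 + jωRC).
Step 3 — Denominator: 1 + jωRC = 1 + j·1.502e+04·1580·4.18e-09 = 1 + j0.09918.
Step 4 — H = 0.9903 - j0.09821.
Step 5 — Magnitude: |H| = 0.9951 (-0.0 dB); phase: φ = -5.7°.

|H| = 0.9951 (-0.0 dB), φ = -5.7°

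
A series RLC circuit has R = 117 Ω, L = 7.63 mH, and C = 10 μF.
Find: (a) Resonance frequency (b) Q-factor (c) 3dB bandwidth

Step 1 — Resonance: ω₀ = 1/√(LC) = 1/√(0.00763·1e-05) = 3620 rad/s.
Step 2 — f₀ = ω₀/(2π) = 576.2 Hz.
Step 3 — Series Q: Q = ω₀L/R = 3620·0.00763/117 = 0.2361.
Step 4 — Bandwidth: Δω = ω₀/Q = 1.533e+04 rad/s; BW = Δω/(2π) = 2441 Hz.

(a) f₀ = 576.2 Hz  (b) Q = 0.2361  (c) BW = 2441 Hz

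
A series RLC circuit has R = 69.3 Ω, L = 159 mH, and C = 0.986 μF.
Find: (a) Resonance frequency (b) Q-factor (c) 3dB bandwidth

Step 1 — Resonance condition Im(Z)=0 gives ω₀ = 1/√(LC).
Step 2 — ω₀ = 1/√(0.159·9.86e-07) = 2526 rad/s.
Step 3 — f₀ = ω₀/(2π) = 402 Hz.
Step 4 — Series Q: Q = ω₀L/R = 2526·0.159/69.3 = 5.795.
Step 5 — 3dB bandwidth: Δω = ω₀/Q = 435.8 rad/s; BW = Δω/(2π) = 69.37 Hz.

(a) f₀ = 402 Hz  (b) Q = 5.795  (c) BW = 69.37 Hz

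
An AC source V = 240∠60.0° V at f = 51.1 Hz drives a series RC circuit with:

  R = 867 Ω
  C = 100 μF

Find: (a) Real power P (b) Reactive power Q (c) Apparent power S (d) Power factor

Step 1 — Angular frequency: ω = 2π·f = 2π·51.1 = 321.1 rad/s.
Step 2 — Component impedances:
  R: Z = R = 867 Ω
  C: Z = 1/(jωC) = -j/(ω·C) = 0 - j31.15 Ω
Step 3 — Series combination: Z_total = R + C = 867 - j31.15 Ω = 867.6∠-2.1° Ω.
Step 4 — Source phasor: V = 240∠60.0° V = 120 + j207.8 V.
Step 5 — Current: I = V / Z = 0.1296 + j0.2444 A = 0.2766∠62.1° A.
Step 6 — Complex power: S = V·I* = 66.35 - j2.384 VA.
Step 7 — Real power: P = Re(S) = 66.35 W.
Step 8 — Reactive power: Q = Im(S) = -2.384 VAR.
Step 9 — Apparent power: |S| = 66.39 VA.
Step 10 — Power factor: PF = P/|S| = 0.9994 (leading).

(a) P = 66.35 W  (b) Q = -2.384 VAR  (c) S = 66.39 VA  (d) PF = 0.9994 (leading)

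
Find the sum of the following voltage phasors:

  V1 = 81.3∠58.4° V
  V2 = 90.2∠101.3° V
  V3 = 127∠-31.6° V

Step 1 — Convert each phasor to rectangular form:
  V1 = 81.3·(cos(58.4°) + j·sin(58.4°)) = 42.6 + j69.25 V
  V2 = 90.2·(cos(101.3°) + j·sin(101.3°)) = -17.67 + j88.45 V
  V3 = 127·(cos(-31.6°) + j·sin(-31.6°)) = 108.2 - j66.55 V
Step 2 — Sum components: V_total = 133.1 + j91.15 V.
Step 3 — Convert to polar: |V_total| = 161.3 V, ∠V_total = 34.4°.

V_total = 161.3∠34.4° V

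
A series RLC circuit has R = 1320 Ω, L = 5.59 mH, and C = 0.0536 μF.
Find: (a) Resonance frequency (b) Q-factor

Step 1 — Resonance condition Im(Z)=0 gives ω₀ = 1/√(LC).
Step 2 — ω₀ = 1/√(0.00559·5.36e-08) = 5.777e+04 rad/s.
Step 3 — f₀ = ω₀/(2π) = 9195 Hz.
Step 4 — Series Q: Q = ω₀L/R = 5.777e+04·0.00559/1320 = 0.2447.

(a) f₀ = 9195 Hz  (b) Q = 0.2447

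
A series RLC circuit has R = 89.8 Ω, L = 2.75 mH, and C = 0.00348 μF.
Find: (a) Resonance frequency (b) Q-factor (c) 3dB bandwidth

Step 1 — Resonance: ω₀ = 1/√(LC) = 1/√(0.00275·3.48e-09) = 3.233e+05 rad/s.
Step 2 — f₀ = ω₀/(2π) = 5.145e+04 Hz.
Step 3 — Series Q: Q = ω₀L/R = 3.233e+05·0.00275/89.8 = 9.899.
Step 4 — Bandwidth: Δω = ω₀/Q = 3.265e+04 rad/s; BW = Δω/(2π) = 5197 Hz.

(a) f₀ = 5.145e+04 Hz  (b) Q = 9.899  (c) BW = 5197 Hz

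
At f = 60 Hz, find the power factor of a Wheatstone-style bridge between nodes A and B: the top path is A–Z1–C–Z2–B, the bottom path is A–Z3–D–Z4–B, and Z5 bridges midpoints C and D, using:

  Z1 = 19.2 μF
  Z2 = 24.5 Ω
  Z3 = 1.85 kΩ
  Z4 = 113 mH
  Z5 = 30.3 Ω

Step 1 — Angular frequency: ω = 2π·f = 2π·60 = 377 rad/s.
Step 2 — Component impedances:
  Z1: Z = 1/(jωC) = -j/(ω·C) = 0 - j138.2 Ω
  Z2: Z = R = 24.5 Ω
  Z3: Z = R = 1850 Ω
  Z4: Z = jωL = j·377·0.113 = 0 + j42.6 Ω
  Z5: Z = R = 30.3 Ω
Step 3 — Bridge requires nodal analysis (the Z5 bridge couples midpoints C and D, so the two paths cannot be reduced to a simple series/parallel combination). Setting node B to ground and injecting 1 A at node A, the 3-node admittance system at A, C, D solves to V_A = Z_AB = 28.69 - j130.8 Ω = 133.9∠-77.6° Ω.
Step 4 — Power factor: PF = cos(φ) = Re(Z)/|Z| = 28.69/133.9 = 0.2143.
Step 5 — Type: Im(Z) = -130.8 ⇒ leading (phase φ = -77.6°).

PF = 0.2143 (leading, φ = -77.6°)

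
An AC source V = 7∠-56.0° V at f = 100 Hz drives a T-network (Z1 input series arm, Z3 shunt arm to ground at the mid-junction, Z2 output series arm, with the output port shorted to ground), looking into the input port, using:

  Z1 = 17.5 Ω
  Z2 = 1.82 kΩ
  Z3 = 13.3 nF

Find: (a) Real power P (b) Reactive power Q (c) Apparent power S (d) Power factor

Step 1 — Angular frequency: ω = 2π·f = 2π·100 = 628.3 rad/s.
Step 2 — Component impedances:
  Z1: Z = R = 17.5 Ω
  Z2: Z = R = 1820 Ω
  Z3: Z = 1/(jωC) = -j/(ω·C) = 0 - j1.197e+05 Ω
Step 3 — With the output port shorted to ground, the output series arm Z2 runs from the junction to ground; the shunt arm Z3 also runs from the junction to ground. They appear in parallel: Z3 || Z2 = 1820 - j27.67 Ω.
Step 4 — Series with input arm Z1: Z_in = Z1 + (Z3 || Z2) = 1837 - j27.67 Ω = 1837∠-0.9° Ω.
Step 5 — Source phasor: V = 7∠-56.0° V = 3.914 - j5.803 V.
Step 6 — Current: I = V / Z = 0.002178 - j0.003126 A = 0.00381∠-55.1° A.
Step 7 — Complex power: S = V·I* = 0.02667 - j0.0004017 VA.
Step 8 — Real power: P = Re(S) = 0.02667 W.
Step 9 — Reactive power: Q = Im(S) = -0.0004017 VAR.
Step 10 — Apparent power: |S| = 0.02667 VA.
Step 11 — Power factor: PF = P/|S| = 0.9999 (leading).

(a) P = 0.02667 W  (b) Q = -0.0004017 VAR  (c) S = 0.02667 VA  (d) PF = 0.9999 (leading)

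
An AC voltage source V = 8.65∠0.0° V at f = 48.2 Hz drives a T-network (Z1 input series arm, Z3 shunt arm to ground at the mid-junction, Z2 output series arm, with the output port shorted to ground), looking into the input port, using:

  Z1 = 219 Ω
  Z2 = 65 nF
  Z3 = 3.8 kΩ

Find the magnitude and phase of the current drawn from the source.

Step 1 — Angular frequency: ω = 2π·f = 2π·48.2 = 302.8 rad/s.
Step 2 — Component impedances:
  Z1: Z = R = 219 Ω
  Z2: Z = 1/(jωC) = -j/(ω·C) = 0 - j5.08e+04 Ω
  Z3: Z = R = 3800 Ω
Step 3 — With the output port shorted to ground, the output series arm Z2 runs from the junction to ground; the shunt arm Z3 also runs from the junction to ground. They appear in parallel: Z3 || Z2 = 3779 - j282.7 Ω.
Step 4 — Series with input arm Z1: Z_in = Z1 + (Z3 || Z2) = 3998 - j282.7 Ω = 4008∠-4.0° Ω.
Step 5 — Source phasor: V = 8.65∠0.0° V = 8.65 V.
Step 6 — Ohm's law: I = V / Z_total = (8.65) / (3998 - j282.7) = 0.002153 + j0.0001522 A.
Step 7 — Convert to polar: |I| = 0.002158 A, ∠I = 4.0°.

I = 0.002158∠4.0° A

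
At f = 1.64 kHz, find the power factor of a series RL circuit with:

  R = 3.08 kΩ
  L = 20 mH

Step 1 — Angular frequency: ω = 2π·f = 2π·1640 = 1.03e+04 rad/s.
Step 2 — Component impedances:
  R: Z = R = 3080 Ω
  L: Z = jωL = j·1.03e+04·0.02 = 0 + j206.1 Ω
Step 3 — Series combination: Z_total = R + L = 3080 + j206.1 Ω = 3087∠3.8° Ω.
Step 4 — Power factor: PF = cos(φ) = Re(Z)/|Z| = 3080/3086.9 = 0.9978.
Step 5 — Type: Im(Z) = 206.1 ⇒ lagging (phase φ = 3.8°).

PF = 0.9978 (lagging, φ = 3.8°)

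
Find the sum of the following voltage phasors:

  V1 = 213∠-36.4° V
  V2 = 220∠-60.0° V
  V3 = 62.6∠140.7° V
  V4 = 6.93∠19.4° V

Step 1 — Convert each phasor to rectangular form:
  V1 = 213·(cos(-36.4°) + j·sin(-36.4°)) = 171.4 - j126.4 V
  V2 = 220·(cos(-60.0°) + j·sin(-60.0°)) = 110 - j190.5 V
  V3 = 62.6·(cos(140.7°) + j·sin(140.7°)) = -48.44 + j39.65 V
  V4 = 6.93·(cos(19.4°) + j·sin(19.4°)) = 6.537 + j2.302 V
Step 2 — Sum components: V_total = 239.5 - j275 V.
Step 3 — Convert to polar: |V_total| = 364.7 V, ∠V_total = -48.9°.

V_total = 364.7∠-48.9° V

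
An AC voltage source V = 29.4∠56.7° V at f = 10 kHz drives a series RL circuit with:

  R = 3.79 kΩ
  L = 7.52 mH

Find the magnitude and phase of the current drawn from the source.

Step 1 — Angular frequency: ω = 2π·f = 2π·1e+04 = 6.283e+04 rad/s.
Step 2 — Component impedances:
  R: Z = R = 3790 Ω
  L: Z = jωL = j·6.283e+04·0.00752 = 0 + j472.5 Ω
Step 3 — Series combination: Z_total = R + L = 3790 + j472.5 Ω = 3819∠7.1° Ω.
Step 4 — Source phasor: V = 29.4∠56.7° V = 16.14 + j24.57 V.
Step 5 — Ohm's law: I = V / Z_total = (16.14 + j24.57) / (3790 + j472.5) = 0.00499 + j0.005862 A.
Step 6 — Convert to polar: |I| = 0.007698 A, ∠I = 49.6°.

I = 0.007698∠49.6° A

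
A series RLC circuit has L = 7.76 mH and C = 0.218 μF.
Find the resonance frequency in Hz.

Step 1 — Resonance condition Im(Z)=0 gives ω₀ = 1/√(LC).
Step 2 — ω₀ = 1/√(0.00776·2.18e-07) = 2.431e+04 rad/s.
Step 3 — f₀ = ω₀/(2π) = 3870 Hz.

f₀ = 3870 Hz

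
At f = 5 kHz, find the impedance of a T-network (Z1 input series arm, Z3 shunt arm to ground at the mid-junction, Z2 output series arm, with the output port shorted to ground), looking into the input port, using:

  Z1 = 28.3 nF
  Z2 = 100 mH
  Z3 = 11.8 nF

Step 1 — Angular frequency: ω = 2π·f = 2π·5000 = 3.142e+04 rad/s.
Step 2 — Component impedances:
  Z1: Z = 1/(jωC) = -j/(ω·C) = 0 - j1125 Ω
  Z2: Z = jωL = j·3.142e+04·0.1 = 0 + j3142 Ω
  Z3: Z = 1/(jωC) = -j/(ω·C) = 0 - j2698 Ω
Step 3 — With the output port shorted to ground, the output series arm Z2 runs from the junction to ground; the shunt arm Z3 also runs from the junction to ground. They appear in parallel: Z3 || Z2 = 0 - j1.908e+04 Ω.
Step 4 — Series with input arm Z1: Z_in = Z1 + (Z3 || Z2) = 0 - j2.021e+04 Ω = 2.021e+04∠-90.0° Ω.

Z = 0 - j2.021e+04 Ω = 2.021e+04∠-90.0° Ω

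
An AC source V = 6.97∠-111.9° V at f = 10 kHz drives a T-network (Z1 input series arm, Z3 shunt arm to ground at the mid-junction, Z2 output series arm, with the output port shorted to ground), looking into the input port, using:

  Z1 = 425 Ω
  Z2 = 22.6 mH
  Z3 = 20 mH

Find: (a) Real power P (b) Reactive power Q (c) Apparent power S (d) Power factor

Step 1 — Angular frequency: ω = 2π·f = 2π·1e+04 = 6.283e+04 rad/s.
Step 2 — Component impedances:
  Z1: Z = R = 425 Ω
  Z2: Z = jωL = j·6.283e+04·0.0226 = 0 + j1420 Ω
  Z3: Z = jωL = j·6.283e+04·0.02 = 0 + j1257 Ω
Step 3 — With the output port shorted to ground, the output series arm Z2 runs from the junction to ground; the shunt arm Z3 also runs from the junction to ground. They appear in parallel: Z3 || Z2 = 0 + j666.7 Ω.
Step 4 — Series with input arm Z1: Z_in = Z1 + (Z3 || Z2) = 425 + j666.7 Ω = 790.6∠57.5° Ω.
Step 5 — Source phasor: V = 6.97∠-111.9° V = -2.6 - j6.467 V.
Step 6 — Current: I = V / Z = -0.008665 - j0.001624 A = 0.008816∠-169.4° A.
Step 7 — Complex power: S = V·I* = 0.03303 + j0.05181 VA.
Step 8 — Real power: P = Re(S) = 0.03303 W.
Step 9 — Reactive power: Q = Im(S) = 0.05181 VAR.
Step 10 — Apparent power: |S| = 0.06145 VA.
Step 11 — Power factor: PF = P/|S| = 0.5376 (lagging).

(a) P = 0.03303 W  (b) Q = 0.05181 VAR  (c) S = 0.06145 VA  (d) PF = 0.5376 (lagging)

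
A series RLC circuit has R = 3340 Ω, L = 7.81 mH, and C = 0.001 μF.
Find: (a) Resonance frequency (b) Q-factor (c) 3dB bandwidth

Step 1 — Resonance: ω₀ = 1/√(LC) = 1/√(0.00781·1e-09) = 3.578e+05 rad/s.
Step 2 — f₀ = ω₀/(2π) = 5.695e+04 Hz.
Step 3 — Series Q: Q = ω₀L/R = 3.578e+05·0.00781/3340 = 0.8367.
Step 4 — Bandwidth: Δω = ω₀/Q = 4.277e+05 rad/s; BW = Δω/(2π) = 6.806e+04 Hz.

(a) f₀ = 5.695e+04 Hz  (b) Q = 0.8367  (c) BW = 6.806e+04 Hz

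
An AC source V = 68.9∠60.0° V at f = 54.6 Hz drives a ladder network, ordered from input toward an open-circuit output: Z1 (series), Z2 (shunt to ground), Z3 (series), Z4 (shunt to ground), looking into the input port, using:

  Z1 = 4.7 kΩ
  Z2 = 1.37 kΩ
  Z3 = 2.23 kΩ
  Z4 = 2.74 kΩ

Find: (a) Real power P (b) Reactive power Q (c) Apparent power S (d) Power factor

Step 1 — Angular frequency: ω = 2π·f = 2π·54.6 = 343.1 rad/s.
Step 2 — Component impedances:
  Z1: Z = R = 4700 Ω
  Z2: Z = R = 1370 Ω
  Z3: Z = R = 2230 Ω
  Z4: Z = R = 2740 Ω
Step 3 — Ladder network (open output): work backward from the far end, alternating series and parallel combinations. Z_in = 5774 Ω = 5774∠0.0° Ω.
Step 4 — Source phasor: V = 68.9∠60.0° V = 34.45 + j59.67 V.
Step 5 — Current: I = V / Z = 0.005966 + j0.01033 A = 0.01193∠60.0° A.
Step 6 — Complex power: S = V·I* = 0.8222 VA.
Step 7 — Real power: P = Re(S) = 0.8222 W.
Step 8 — Reactive power: Q = Im(S) = 0 VAR.
Step 9 — Apparent power: |S| = 0.8222 VA.
Step 10 — Power factor: PF = P/|S| = 1 (unity).

(a) P = 0.8222 W  (b) Q = 0 VAR  (c) S = 0.8222 VA  (d) PF = 1 (unity)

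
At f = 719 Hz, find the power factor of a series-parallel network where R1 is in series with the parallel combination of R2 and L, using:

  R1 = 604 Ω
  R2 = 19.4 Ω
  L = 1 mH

Step 1 — Angular frequency: ω = 2π·f = 2π·719 = 4518 rad/s.
Step 2 — Component impedances:
  R1: Z = R = 604 Ω
  R2: Z = R = 19.4 Ω
  L: Z = jωL = j·4518·0.001 = 0 + j4.518 Ω
Step 3 — Parallel branch: R2 || L = 1/(1/R2 + 1/L) = 0.9979 + j4.285 Ω.
Step 4 — Series with R1: Z_total = R1 + (R2 || L) = 605 + j4.285 Ω = 605∠0.4° Ω.
Step 5 — Power factor: PF = cos(φ) = Re(Z)/|Z| = 605/605 = 1.
Step 6 — Type: Im(Z) = 4.285 ⇒ lagging (phase φ = 0.4°).

PF = 1 (lagging, φ = 0.4°)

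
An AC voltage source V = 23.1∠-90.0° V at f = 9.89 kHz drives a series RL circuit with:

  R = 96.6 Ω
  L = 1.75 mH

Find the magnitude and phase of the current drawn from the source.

Step 1 — Angular frequency: ω = 2π·f = 2π·9890 = 6.214e+04 rad/s.
Step 2 — Component impedances:
  R: Z = R = 96.6 Ω
  L: Z = jωL = j·6.214e+04·0.00175 = 0 + j108.7 Ω
Step 3 — Series combination: Z_total = R + L = 96.6 + j108.7 Ω = 145.5∠48.4° Ω.
Step 4 — Source phasor: V = 23.1∠-90.0° V = 0 - j23.1 V.
Step 5 — Ohm's law: I = V / Z_total = (0 - j23.1) / (96.6 + j108.7) = -0.1187 - j0.1055 A.
Step 6 — Convert to polar: |I| = 0.1588 A, ∠I = -138.4°.

I = 0.1588∠-138.4° A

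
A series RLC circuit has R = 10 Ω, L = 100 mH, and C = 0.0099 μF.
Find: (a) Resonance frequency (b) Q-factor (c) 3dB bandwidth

Step 1 — Resonance: ω₀ = 1/√(LC) = 1/√(0.1·9.9e-09) = 3.178e+04 rad/s.
Step 2 — f₀ = ω₀/(2π) = 5058 Hz.
Step 3 — Series Q: Q = ω₀L/R = 3.178e+04·0.1/10 = 317.8.
Step 4 — Bandwidth: Δω = ω₀/Q = 100 rad/s; BW = Δω/(2π) = 15.92 Hz.

(a) f₀ = 5058 Hz  (b) Q = 317.8  (c) BW = 15.92 Hz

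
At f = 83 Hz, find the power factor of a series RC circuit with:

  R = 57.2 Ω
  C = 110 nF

Step 1 — Angular frequency: ω = 2π·f = 2π·83 = 521.5 rad/s.
Step 2 — Component impedances:
  R: Z = R = 57.2 Ω
  C: Z = 1/(jωC) = -j/(ω·C) = 0 - j1.743e+04 Ω
Step 3 — Series combination: Z_total = R + C = 57.2 - j1.743e+04 Ω = 1.743e+04∠-89.8° Ω.
Step 4 — Power factor: PF = cos(φ) = Re(Z)/|Z| = 57.2/17432 = 0.003281.
Step 5 — Type: Im(Z) = -1.743e+04 ⇒ leading (phase φ = -89.8°).

PF = 0.003281 (leading, φ = -89.8°)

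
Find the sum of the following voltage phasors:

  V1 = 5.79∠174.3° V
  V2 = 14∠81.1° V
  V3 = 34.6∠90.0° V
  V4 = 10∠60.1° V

Step 1 — Convert each phasor to rectangular form:
  V1 = 5.79·(cos(174.3°) + j·sin(174.3°)) = -5.761 + j0.5751 V
  V2 = 14·(cos(81.1°) + j·sin(81.1°)) = 2.166 + j13.83 V
  V3 = 34.6·(cos(90.0°) + j·sin(90.0°)) = 0 + j34.6 V
  V4 = 10·(cos(60.1°) + j·sin(60.1°)) = 4.985 + j8.669 V
Step 2 — Sum components: V_total = 1.389 + j57.68 V.
Step 3 — Convert to polar: |V_total| = 57.69 V, ∠V_total = 88.6°.

V_total = 57.69∠88.6° V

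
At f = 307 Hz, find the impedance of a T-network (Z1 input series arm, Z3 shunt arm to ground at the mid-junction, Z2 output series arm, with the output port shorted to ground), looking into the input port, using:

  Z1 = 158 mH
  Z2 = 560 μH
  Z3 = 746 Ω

Step 1 — Angular frequency: ω = 2π·f = 2π·307 = 1929 rad/s.
Step 2 — Component impedances:
  Z1: Z = jωL = j·1929·0.158 = 0 + j304.8 Ω
  Z2: Z = jωL = j·1929·0.00056 = 0 + j1.08 Ω
  Z3: Z = R = 746 Ω
Step 3 — With the output port shorted to ground, the output series arm Z2 runs from the junction to ground; the shunt arm Z3 also runs from the junction to ground. They appear in parallel: Z3 || Z2 = 0.001564 + j1.08 Ω.
Step 4 — Series with input arm Z1: Z_in = Z1 + (Z3 || Z2) = 0.001564 + j305.9 Ω = 305.9∠90.0° Ω.

Z = 0.001564 + j305.9 Ω = 305.9∠90.0° Ω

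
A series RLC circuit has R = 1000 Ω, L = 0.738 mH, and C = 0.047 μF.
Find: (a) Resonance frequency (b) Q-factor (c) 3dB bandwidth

Step 1 — Resonance: ω₀ = 1/√(LC) = 1/√(0.000738·4.7e-08) = 1.698e+05 rad/s.
Step 2 — f₀ = ω₀/(2π) = 2.702e+04 Hz.
Step 3 — Series Q: Q = ω₀L/R = 1.698e+05·0.000738/1000 = 0.1253.
Step 4 — Bandwidth: Δω = ω₀/Q = 1.355e+06 rad/s; BW = Δω/(2π) = 2.157e+05 Hz.

(a) f₀ = 2.702e+04 Hz  (b) Q = 0.1253  (c) BW = 2.157e+05 Hz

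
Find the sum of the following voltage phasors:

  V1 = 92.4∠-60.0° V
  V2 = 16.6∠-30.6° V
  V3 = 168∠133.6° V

Step 1 — Convert each phasor to rectangular form:
  V1 = 92.4·(cos(-60.0°) + j·sin(-60.0°)) = 46.2 - j80.02 V
  V2 = 16.6·(cos(-30.6°) + j·sin(-30.6°)) = 14.29 - j8.45 V
  V3 = 168·(cos(133.6°) + j·sin(133.6°)) = -115.9 + j121.7 V
Step 2 — Sum components: V_total = -55.37 + j33.19 V.
Step 3 — Convert to polar: |V_total| = 64.55 V, ∠V_total = 149.1°.

V_total = 64.55∠149.1° V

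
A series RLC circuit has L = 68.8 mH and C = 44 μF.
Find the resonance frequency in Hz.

Step 1 — Resonance condition Im(Z)=0 gives ω₀ = 1/√(LC).
Step 2 — ω₀ = 1/√(0.0688·4.4e-05) = 574.8 rad/s.
Step 3 — f₀ = ω₀/(2π) = 91.47 Hz.

f₀ = 91.47 Hz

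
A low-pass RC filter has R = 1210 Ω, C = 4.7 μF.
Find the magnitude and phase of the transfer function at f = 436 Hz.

Step 1 — Angular frequency: ω = 2π·436 = 2739 rad/s.
Step 2 — Transfer function: H(jω) = 1/(1 + jωRC).
Step 3 — Denominator: 1 + jωRC = 1 + j·2739·1210·4.7e-06 = 1 + j15.58.
Step 4 — H = 0.004103 - j0.06392.
Step 5 — Magnitude: |H| = 0.06406 (-23.9 dB); phase: φ = -86.3°.

|H| = 0.06406 (-23.9 dB), φ = -86.3°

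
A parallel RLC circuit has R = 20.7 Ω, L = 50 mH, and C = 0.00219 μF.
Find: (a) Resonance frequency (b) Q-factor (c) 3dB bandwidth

Step 1 — Resonance: ω₀ = 1/√(LC) = 1/√(0.05·2.19e-09) = 9.556e+04 rad/s.
Step 2 — f₀ = ω₀/(2π) = 1.521e+04 Hz.
Step 3 — Parallel Q: Q = R/(ω₀L) = 20.7/(9.556e+04·0.05) = 0.004332.
Step 4 — Bandwidth: Δω = ω₀/Q = 2.206e+07 rad/s; BW = Δω/(2π) = 3.511e+06 Hz.

(a) f₀ = 1.521e+04 Hz  (b) Q = 0.004332  (c) BW = 3.511e+06 Hz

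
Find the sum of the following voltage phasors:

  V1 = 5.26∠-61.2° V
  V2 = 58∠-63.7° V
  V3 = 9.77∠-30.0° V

Step 1 — Convert each phasor to rectangular form:
  V1 = 5.26·(cos(-61.2°) + j·sin(-61.2°)) = 2.534 - j4.609 V
  V2 = 58·(cos(-63.7°) + j·sin(-63.7°)) = 25.7 - j52 V
  V3 = 9.77·(cos(-30.0°) + j·sin(-30.0°)) = 8.461 - j4.885 V
Step 2 — Sum components: V_total = 36.69 - j61.49 V.
Step 3 — Convert to polar: |V_total| = 71.61 V, ∠V_total = -59.2°.

V_total = 71.61∠-59.2° V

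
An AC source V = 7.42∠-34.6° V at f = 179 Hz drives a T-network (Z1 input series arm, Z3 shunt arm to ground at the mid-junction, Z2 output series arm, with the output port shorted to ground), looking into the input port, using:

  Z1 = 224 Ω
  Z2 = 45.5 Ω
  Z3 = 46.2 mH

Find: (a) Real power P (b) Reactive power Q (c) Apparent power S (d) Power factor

Step 1 — Angular frequency: ω = 2π·f = 2π·179 = 1125 rad/s.
Step 2 — Component impedances:
  Z1: Z = R = 224 Ω
  Z2: Z = R = 45.5 Ω
  Z3: Z = jωL = j·1125·0.0462 = 0 + j51.96 Ω
Step 3 — With the output port shorted to ground, the output series arm Z2 runs from the junction to ground; the shunt arm Z3 also runs from the junction to ground. They appear in parallel: Z3 || Z2 = 25.75 + j22.55 Ω.
Step 4 — Series with input arm Z1: Z_in = Z1 + (Z3 || Z2) = 249.8 + j22.55 Ω = 250.8∠5.2° Ω.
Step 5 — Source phasor: V = 7.42∠-34.6° V = 6.108 - j4.213 V.
Step 6 — Current: I = V / Z = 0.02275 - j0.01892 A = 0.02959∠-39.8° A.
Step 7 — Complex power: S = V·I* = 0.2187 + j0.01974 VA.
Step 8 — Real power: P = Re(S) = 0.2187 W.
Step 9 — Reactive power: Q = Im(S) = 0.01974 VAR.
Step 10 — Apparent power: |S| = 0.2196 VA.
Step 11 — Power factor: PF = P/|S| = 0.9959 (lagging).

(a) P = 0.2187 W  (b) Q = 0.01974 VAR  (c) S = 0.2196 VA  (d) PF = 0.9959 (lagging)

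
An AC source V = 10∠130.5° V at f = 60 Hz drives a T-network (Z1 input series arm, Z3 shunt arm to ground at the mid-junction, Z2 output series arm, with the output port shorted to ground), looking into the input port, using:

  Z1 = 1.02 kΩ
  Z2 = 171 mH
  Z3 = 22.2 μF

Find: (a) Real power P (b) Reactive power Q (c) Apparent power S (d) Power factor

Step 1 — Angular frequency: ω = 2π·f = 2π·60 = 377 rad/s.
Step 2 — Component impedances:
  Z1: Z = R = 1020 Ω
  Z2: Z = jωL = j·377·0.171 = 0 + j64.47 Ω
  Z3: Z = 1/(jωC) = -j/(ω·C) = 0 - j119.5 Ω
Step 3 — With the output port shorted to ground, the output series arm Z2 runs from the junction to ground; the shunt arm Z3 also runs from the junction to ground. They appear in parallel: Z3 || Z2 = 0 + j140 Ω.
Step 4 — Series with input arm Z1: Z_in = Z1 + (Z3 || Z2) = 1020 + j140 Ω = 1030∠7.8° Ω.
Step 5 — Source phasor: V = 10∠130.5° V = -6.494 + j7.604 V.
Step 6 — Current: I = V / Z = -0.005245 + j0.008175 A = 0.009713∠122.7° A.
Step 7 — Complex power: S = V·I* = 0.09623 + j0.01321 VA.
Step 8 — Real power: P = Re(S) = 0.09623 W.
Step 9 — Reactive power: Q = Im(S) = 0.01321 VAR.
Step 10 — Apparent power: |S| = 0.09713 VA.
Step 11 — Power factor: PF = P/|S| = 0.9907 (lagging).

(a) P = 0.09623 W  (b) Q = 0.01321 VAR  (c) S = 0.09713 VA  (d) PF = 0.9907 (lagging)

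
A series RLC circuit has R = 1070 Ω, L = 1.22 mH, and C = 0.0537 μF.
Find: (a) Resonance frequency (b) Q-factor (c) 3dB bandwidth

Step 1 — Resonance: ω₀ = 1/√(LC) = 1/√(0.00122·5.37e-08) = 1.235e+05 rad/s.
Step 2 — f₀ = ω₀/(2π) = 1.966e+04 Hz.
Step 3 — Series Q: Q = ω₀L/R = 1.235e+05·0.00122/1070 = 0.1409.
Step 4 — Bandwidth: Δω = ω₀/Q = 8.77e+05 rad/s; BW = Δω/(2π) = 1.396e+05 Hz.

(a) f₀ = 1.966e+04 Hz  (b) Q = 0.1409  (c) BW = 1.396e+05 Hz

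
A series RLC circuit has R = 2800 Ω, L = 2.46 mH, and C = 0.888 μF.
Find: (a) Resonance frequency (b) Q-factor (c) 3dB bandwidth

Step 1 — Resonance: ω₀ = 1/√(LC) = 1/√(0.00246·8.88e-07) = 2.14e+04 rad/s.
Step 2 — f₀ = ω₀/(2π) = 3405 Hz.
Step 3 — Series Q: Q = ω₀L/R = 2.14e+04·0.00246/2800 = 0.0188.
Step 4 — Bandwidth: Δω = ω₀/Q = 1.138e+06 rad/s; BW = Δω/(2π) = 1.812e+05 Hz.

(a) f₀ = 3405 Hz  (b) Q = 0.0188  (c) BW = 1.812e+05 Hz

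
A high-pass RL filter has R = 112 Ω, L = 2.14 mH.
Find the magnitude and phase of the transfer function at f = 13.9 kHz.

Step 1 — Angular frequency: ω = 2π·1.39e+04 = 8.734e+04 rad/s.
Step 2 — Transfer function: H(jω) = jωL/(R + jωL).
Step 3 — Numerator jωL = j·186.9; denominator R + jωL = 112 + j186.9.
Step 4 — H = 0.7358 + j0.4409.
Step 5 — Magnitude: |H| = 0.8578 (-1.3 dB); phase: φ = 30.9°.

|H| = 0.8578 (-1.3 dB), φ = 30.9°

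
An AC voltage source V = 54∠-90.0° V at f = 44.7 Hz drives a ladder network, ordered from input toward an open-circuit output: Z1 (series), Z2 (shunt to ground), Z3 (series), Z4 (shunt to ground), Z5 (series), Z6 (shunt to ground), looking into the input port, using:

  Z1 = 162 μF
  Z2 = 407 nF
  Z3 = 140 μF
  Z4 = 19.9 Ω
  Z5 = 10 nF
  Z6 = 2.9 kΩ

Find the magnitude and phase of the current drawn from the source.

Step 1 — Angular frequency: ω = 2π·f = 2π·44.7 = 280.9 rad/s.
Step 2 — Component impedances:
  Z1: Z = 1/(jωC) = -j/(ω·C) = 0 - j21.98 Ω
  Z2: Z = 1/(jωC) = -j/(ω·C) = 0 - j8748 Ω
  Z3: Z = 1/(jωC) = -j/(ω·C) = 0 - j25.43 Ω
  Z4: Z = R = 19.9 Ω
  Z5: Z = 1/(jωC) = -j/(ω·C) = 0 - j3.561e+05 Ω
  Z6: Z = R = 2900 Ω
Step 3 — Ladder network (open output): work backward from the far end, alternating series and parallel combinations. Z_in = 19.78 - j47.38 Ω = 51.35∠-67.3° Ω.
Step 4 — Source phasor: V = 54∠-90.0° V = 0 - j54 V.
Step 5 — Ohm's law: I = V / Z_total = (0 - j54) / (19.78 - j47.38) = 0.9705 - j0.4052 A.
Step 6 — Convert to polar: |I| = 1.052 A, ∠I = -22.7°.

I = 1.052∠-22.7° A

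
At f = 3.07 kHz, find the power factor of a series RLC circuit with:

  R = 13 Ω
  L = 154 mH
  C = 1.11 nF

Step 1 — Angular frequency: ω = 2π·f = 2π·3070 = 1.929e+04 rad/s.
Step 2 — Component impedances:
  R: Z = R = 13 Ω
  L: Z = jωL = j·1.929e+04·0.154 = 0 + j2971 Ω
  C: Z = 1/(jωC) = -j/(ω·C) = 0 - j4.67e+04 Ω
Step 3 — Series combination: Z_total = R + L + C = 13 - j4.373e+04 Ω = 4.373e+04∠-90.0° Ω.
Step 4 — Power factor: PF = cos(φ) = Re(Z)/|Z| = 13/4.373e+04 = 0.0002973.
Step 5 — Type: Im(Z) = -4.373e+04 ⇒ leading (phase φ = -90.0°).

PF = 0.0002973 (leading, φ = -90.0°)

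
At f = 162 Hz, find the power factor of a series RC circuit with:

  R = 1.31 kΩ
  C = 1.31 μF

Step 1 — Angular frequency: ω = 2π·f = 2π·162 = 1018 rad/s.
Step 2 — Component impedances:
  R: Z = R = 1310 Ω
  C: Z = 1/(jωC) = -j/(ω·C) = 0 - j750 Ω
Step 3 — Series combination: Z_total = R + C = 1310 - j750 Ω = 1509∠-29.8° Ω.
Step 4 — Power factor: PF = cos(φ) = Re(Z)/|Z| = 1310/1509.5 = 0.8678.
Step 5 — Type: Im(Z) = -750 ⇒ leading (phase φ = -29.8°).

PF = 0.8678 (leading, φ = -29.8°)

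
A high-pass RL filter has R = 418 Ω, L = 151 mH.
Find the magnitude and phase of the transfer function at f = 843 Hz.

Step 1 — Angular frequency: ω = 2π·843 = 5297 rad/s.
Step 2 — Transfer function: H(jω) = jωL/(R + jωL).
Step 3 — Numerator jωL = j·799.8; denominator R + jωL = 418 + j799.8.
Step 4 — H = 0.7855 + j0.4105.
Step 5 — Magnitude: |H| = 0.8863 (-1.0 dB); phase: φ = 27.6°.

|H| = 0.8863 (-1.0 dB), φ = 27.6°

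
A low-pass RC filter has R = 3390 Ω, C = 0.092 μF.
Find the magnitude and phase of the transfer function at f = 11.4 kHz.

Step 1 — Angular frequency: ω = 2π·1.14e+04 = 7.163e+04 rad/s.
Step 2 — Transfer function: H(jω) = 1/(1 + jωRC).
Step 3 — Denominator: 1 + jωRC = 1 + j·7.163e+04·3390·9.2e-08 = 1 + j22.34.
Step 4 — H = 0.002 - j0.04467.
Step 5 — Magnitude: |H| = 0.04472 (-27.0 dB); phase: φ = -87.4°.

|H| = 0.04472 (-27.0 dB), φ = -87.4°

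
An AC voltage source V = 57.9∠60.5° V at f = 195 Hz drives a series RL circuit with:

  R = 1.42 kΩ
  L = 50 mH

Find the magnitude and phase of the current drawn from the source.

Step 1 — Angular frequency: ω = 2π·f = 2π·195 = 1225 rad/s.
Step 2 — Component impedances:
  R: Z = R = 1420 Ω
  L: Z = jωL = j·1225·0.05 = 0 + j61.26 Ω
Step 3 — Series combination: Z_total = R + L = 1420 + j61.26 Ω = 1421∠2.5° Ω.
Step 4 — Source phasor: V = 57.9∠60.5° V = 28.51 + j50.39 V.
Step 5 — Ohm's law: I = V / Z_total = (28.51 + j50.39) / (1420 + j61.26) = 0.02157 + j0.03456 A.
Step 6 — Convert to polar: |I| = 0.04074 A, ∠I = 58.0°.

I = 0.04074∠58.0° A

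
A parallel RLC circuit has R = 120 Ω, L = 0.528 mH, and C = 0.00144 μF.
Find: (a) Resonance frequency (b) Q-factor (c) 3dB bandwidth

Step 1 — Resonance: ω₀ = 1/√(LC) = 1/√(0.000528·1.44e-09) = 1.147e+06 rad/s.
Step 2 — f₀ = ω₀/(2π) = 1.825e+05 Hz.
Step 3 — Parallel Q: Q = R/(ω₀L) = 120/(1.147e+06·0.000528) = 0.1982.
Step 4 — Bandwidth: Δω = ω₀/Q = 5.787e+06 rad/s; BW = Δω/(2π) = 9.21e+05 Hz.

(a) f₀ = 1.825e+05 Hz  (b) Q = 0.1982  (c) BW = 9.21e+05 Hz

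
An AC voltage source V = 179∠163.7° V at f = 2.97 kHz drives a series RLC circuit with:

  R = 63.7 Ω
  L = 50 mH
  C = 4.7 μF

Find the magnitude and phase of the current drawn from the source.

Step 1 — Angular frequency: ω = 2π·f = 2π·2970 = 1.866e+04 rad/s.
Step 2 — Component impedances:
  R: Z = R = 63.7 Ω
  L: Z = jωL = j·1.866e+04·0.05 = 0 + j933.1 Ω
  C: Z = 1/(jωC) = -j/(ω·C) = 0 - j11.4 Ω
Step 3 — Series combination: Z_total = R + L + C = 63.7 + j921.7 Ω = 923.9∠86.0° Ω.
Step 4 — Source phasor: V = 179∠163.7° V = -171.8 + j50.24 V.
Step 5 — Ohm's law: I = V / Z_total = (-171.8 + j50.24) / (63.7 + j921.7) = 0.04143 + j0.1893 A.
Step 6 — Convert to polar: |I| = 0.1938 A, ∠I = 77.7°.

I = 0.1938∠77.7° A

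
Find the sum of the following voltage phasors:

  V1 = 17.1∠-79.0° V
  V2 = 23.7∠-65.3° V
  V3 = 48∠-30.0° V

Step 1 — Convert each phasor to rectangular form:
  V1 = 17.1·(cos(-79.0°) + j·sin(-79.0°)) = 3.263 - j16.79 V
  V2 = 23.7·(cos(-65.3°) + j·sin(-65.3°)) = 9.903 - j21.53 V
  V3 = 48·(cos(-30.0°) + j·sin(-30.0°)) = 41.57 - j24 V
Step 2 — Sum components: V_total = 54.74 - j62.32 V.
Step 3 — Convert to polar: |V_total| = 82.94 V, ∠V_total = -48.7°.

V_total = 82.94∠-48.7° V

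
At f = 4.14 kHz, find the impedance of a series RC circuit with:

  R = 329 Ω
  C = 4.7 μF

Step 1 — Angular frequency: ω = 2π·f = 2π·4140 = 2.601e+04 rad/s.
Step 2 — Component impedances:
  R: Z = R = 329 Ω
  C: Z = 1/(jωC) = -j/(ω·C) = 0 - j8.179 Ω
Step 3 — Series combination: Z_total = R + C = 329 - j8.179 Ω = 329.1∠-1.4° Ω.

Z = 329 - j8.179 Ω = 329.1∠-1.4° Ω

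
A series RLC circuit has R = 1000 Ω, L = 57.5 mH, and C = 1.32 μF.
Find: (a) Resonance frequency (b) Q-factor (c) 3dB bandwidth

Step 1 — Resonance: ω₀ = 1/√(LC) = 1/√(0.0575·1.32e-06) = 3630 rad/s.
Step 2 — f₀ = ω₀/(2π) = 577.7 Hz.
Step 3 — Series Q: Q = ω₀L/R = 3630·0.0575/1000 = 0.2087.
Step 4 — Bandwidth: Δω = ω₀/Q = 1.739e+04 rad/s; BW = Δω/(2π) = 2768 Hz.

(a) f₀ = 577.7 Hz  (b) Q = 0.2087  (c) BW = 2768 Hz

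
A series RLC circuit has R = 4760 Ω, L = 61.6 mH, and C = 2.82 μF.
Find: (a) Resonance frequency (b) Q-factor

Step 1 — Resonance condition Im(Z)=0 gives ω₀ = 1/√(LC).
Step 2 — ω₀ = 1/√(0.0616·2.82e-06) = 2399 rad/s.
Step 3 — f₀ = ω₀/(2π) = 381.9 Hz.
Step 4 — Series Q: Q = ω₀L/R = 2399·0.0616/4760 = 0.03105.

(a) f₀ = 381.9 Hz  (b) Q = 0.03105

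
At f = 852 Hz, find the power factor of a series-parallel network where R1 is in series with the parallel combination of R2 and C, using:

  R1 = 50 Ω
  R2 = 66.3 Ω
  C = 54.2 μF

Step 1 — Angular frequency: ω = 2π·f = 2π·852 = 5353 rad/s.
Step 2 — Component impedances:
  R1: Z = R = 50 Ω
  R2: Z = R = 66.3 Ω
  C: Z = 1/(jωC) = -j/(ω·C) = 0 - j3.447 Ω
Step 3 — Parallel branch: R2 || C = 1/(1/R2 + 1/C) = 0.1787 - j3.437 Ω.
Step 4 — Series with R1: Z_total = R1 + (R2 || C) = 50.18 - j3.437 Ω = 50.3∠-3.9° Ω.
Step 5 — Power factor: PF = cos(φ) = Re(Z)/|Z| = 50.179/50.296 = 0.9977.
Step 6 — Type: Im(Z) = -3.437 ⇒ leading (phase φ = -3.9°).

PF = 0.9977 (leading, φ = -3.9°)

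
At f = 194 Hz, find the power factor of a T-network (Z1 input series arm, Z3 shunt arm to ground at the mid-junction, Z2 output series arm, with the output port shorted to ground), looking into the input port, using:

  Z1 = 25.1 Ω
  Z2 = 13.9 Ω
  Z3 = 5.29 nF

Step 1 — Angular frequency: ω = 2π·f = 2π·194 = 1219 rad/s.
Step 2 — Component impedances:
  Z1: Z = R = 25.1 Ω
  Z2: Z = R = 13.9 Ω
  Z3: Z = 1/(jωC) = -j/(ω·C) = 0 - j1.551e+05 Ω
Step 3 — With the output port shorted to ground, the output series arm Z2 runs from the junction to ground; the shunt arm Z3 also runs from the junction to ground. They appear in parallel: Z3 || Z2 = 13.9 - j0.001246 Ω.
Step 4 — Series with input arm Z1: Z_in = Z1 + (Z3 || Z2) = 39 - j0.001246 Ω = 39∠-0.0° Ω.
Step 5 — Power factor: PF = cos(φ) = Re(Z)/|Z| = 39/39 = 1.
Step 6 — Type: Im(Z) = -0.001246 ⇒ leading (phase φ = -0.0°).

PF = 1 (leading, φ = -0.0°)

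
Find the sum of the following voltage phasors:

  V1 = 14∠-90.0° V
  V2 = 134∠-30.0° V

Step 1 — Convert each phasor to rectangular form:
  V1 = 14·(cos(-90.0°) + j·sin(-90.0°)) = 0 - j14 V
  V2 = 134·(cos(-30.0°) + j·sin(-30.0°)) = 116 - j67 V
Step 2 — Sum components: V_total = 116 - j81 V.
Step 3 — Convert to polar: |V_total| = 141.5 V, ∠V_total = -34.9°.

V_total = 141.5∠-34.9° V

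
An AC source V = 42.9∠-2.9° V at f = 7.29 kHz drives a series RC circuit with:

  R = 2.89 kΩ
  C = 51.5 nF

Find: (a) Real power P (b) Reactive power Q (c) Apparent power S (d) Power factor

Step 1 — Angular frequency: ω = 2π·f = 2π·7290 = 4.58e+04 rad/s.
Step 2 — Component impedances:
  R: Z = R = 2890 Ω
  C: Z = 1/(jωC) = -j/(ω·C) = 0 - j423.9 Ω
Step 3 — Series combination: Z_total = R + C = 2890 - j423.9 Ω = 2921∠-8.3° Ω.
Step 4 — Source phasor: V = 42.9∠-2.9° V = 42.85 - j2.17 V.
Step 5 — Current: I = V / Z = 0.01462 + j0.001394 A = 0.01469∠5.4° A.
Step 6 — Complex power: S = V·I* = 0.6234 - j0.09144 VA.
Step 7 — Real power: P = Re(S) = 0.6234 W.
Step 8 — Reactive power: Q = Im(S) = -0.09144 VAR.
Step 9 — Apparent power: |S| = 0.6301 VA.
Step 10 — Power factor: PF = P/|S| = 0.9894 (leading).

(a) P = 0.6234 W  (b) Q = -0.09144 VAR  (c) S = 0.6301 VA  (d) PF = 0.9894 (leading)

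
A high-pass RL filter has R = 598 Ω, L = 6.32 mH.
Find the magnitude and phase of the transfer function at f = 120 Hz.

Step 1 — Angular frequency: ω = 2π·120 = 754 rad/s.
Step 2 — Transfer function: H(jω) = jωL/(R + jωL).
Step 3 — Numerator jωL = j·4.765; denominator R + jωL = 598 + j4.765.
Step 4 — H = 6.349e-05 + j0.007968.
Step 5 — Magnitude: |H| = 0.007968 (-42.0 dB); phase: φ = 89.5°.

|H| = 0.007968 (-42.0 dB), φ = 89.5°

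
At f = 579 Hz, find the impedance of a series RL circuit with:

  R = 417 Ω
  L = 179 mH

Step 1 — Angular frequency: ω = 2π·f = 2π·579 = 3638 rad/s.
Step 2 — Component impedances:
  R: Z = R = 417 Ω
  L: Z = jωL = j·3638·0.179 = 0 + j651.2 Ω
Step 3 — Series combination: Z_total = R + L = 417 + j651.2 Ω = 773.3∠57.4° Ω.

Z = 417 + j651.2 Ω = 773.3∠57.4° Ω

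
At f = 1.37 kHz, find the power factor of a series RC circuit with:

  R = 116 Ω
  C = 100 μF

Step 1 — Angular frequency: ω = 2π·f = 2π·1370 = 8608 rad/s.
Step 2 — Component impedances:
  R: Z = R = 116 Ω
  C: Z = 1/(jωC) = -j/(ω·C) = 0 - j1.162 Ω
Step 3 — Series combination: Z_total = R + C = 116 - j1.162 Ω = 116∠-0.6° Ω.
Step 4 — Power factor: PF = cos(φ) = Re(Z)/|Z| = 116/116.01 = 0.9999.
Step 5 — Type: Im(Z) = -1.162 ⇒ leading (phase φ = -0.6°).

PF = 0.9999 (leading, φ = -0.6°)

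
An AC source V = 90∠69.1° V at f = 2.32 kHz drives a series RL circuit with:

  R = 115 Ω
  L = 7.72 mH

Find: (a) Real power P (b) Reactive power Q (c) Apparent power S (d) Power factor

Step 1 — Angular frequency: ω = 2π·f = 2π·2320 = 1.458e+04 rad/s.
Step 2 — Component impedances:
  R: Z = R = 115 Ω
  L: Z = jωL = j·1.458e+04·0.00772 = 0 + j112.5 Ω
Step 3 — Series combination: Z_total = R + L = 115 + j112.5 Ω = 160.9∠44.4° Ω.
Step 4 — Source phasor: V = 90∠69.1° V = 32.11 + j84.08 V.
Step 5 — Current: I = V / Z = 0.5081 + j0.2339 A = 0.5594∠24.7° A.
Step 6 — Complex power: S = V·I* = 35.98 + j35.21 VA.
Step 7 — Real power: P = Re(S) = 35.98 W.
Step 8 — Reactive power: Q = Im(S) = 35.21 VAR.
Step 9 — Apparent power: |S| = 50.34 VA.
Step 10 — Power factor: PF = P/|S| = 0.7147 (lagging).

(a) P = 35.98 W  (b) Q = 35.21 VAR  (c) S = 50.34 VA  (d) PF = 0.7147 (lagging)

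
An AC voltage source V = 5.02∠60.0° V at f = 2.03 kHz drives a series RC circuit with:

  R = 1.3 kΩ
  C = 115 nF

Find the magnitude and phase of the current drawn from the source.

Step 1 — Angular frequency: ω = 2π·f = 2π·2030 = 1.275e+04 rad/s.
Step 2 — Component impedances:
  R: Z = R = 1300 Ω
  C: Z = 1/(jωC) = -j/(ω·C) = 0 - j681.8 Ω
Step 3 — Series combination: Z_total = R + C = 1300 - j681.8 Ω = 1468∠-27.7° Ω.
Step 4 — Source phasor: V = 5.02∠60.0° V = 2.51 + j4.347 V.
Step 5 — Ohm's law: I = V / Z_total = (2.51 + j4.347) / (1300 - j681.8) = 0.0001388 + j0.003417 A.
Step 6 — Convert to polar: |I| = 0.00342 A, ∠I = 87.7°.

I = 0.00342∠87.7° A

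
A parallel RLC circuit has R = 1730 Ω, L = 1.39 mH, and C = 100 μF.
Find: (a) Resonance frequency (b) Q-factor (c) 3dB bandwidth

Step 1 — Resonance: ω₀ = 1/√(LC) = 1/√(0.00139·0.0001) = 2682 rad/s.
Step 2 — f₀ = ω₀/(2π) = 426.9 Hz.
Step 3 — Parallel Q: Q = R/(ω₀L) = 1730/(2682·0.00139) = 464.
Step 4 — Bandwidth: Δω = ω₀/Q = 5.78 rad/s; BW = Δω/(2π) = 0.92 Hz.

(a) f₀ = 426.9 Hz  (b) Q = 464  (c) BW = 0.92 Hz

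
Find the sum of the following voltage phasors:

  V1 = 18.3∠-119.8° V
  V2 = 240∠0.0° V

Step 1 — Convert each phasor to rectangular form:
  V1 = 18.3·(cos(-119.8°) + j·sin(-119.8°)) = -9.095 - j15.88 V
  V2 = 240·(cos(0.0°) + j·sin(0.0°)) = 240 V
Step 2 — Sum components: V_total = 230.9 - j15.88 V.
Step 3 — Convert to polar: |V_total| = 231.5 V, ∠V_total = -3.9°.

V_total = 231.5∠-3.9° V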